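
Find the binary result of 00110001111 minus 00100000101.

Method 1 - Direct subtraction (column by column from the right: bit − bit − borrow-in; if negative, add 2 and borrow 1 from the next column):
borrow: 00000000000
        00110001111
-       00100000101
-------------------
        00010001010

Method 2 - Add two's complement:
Two's complement of 00100000101: invert → 11011111010, add 1 → 11011111011
  00110001111
+ 11011111011
-------------
 100010001010  (end carry out of the top bit = 1)
Discarding the end carry: 00010001010
Decimal check:
  00110001111 = 256 + 128 + 8 + 4 + 2 + 1 = 399
  00100000101 = 256 + 4 + 1 = 261
  399 - 261 = 138, and 00010001010 = 128 + 8 + 2 = 138 ✓



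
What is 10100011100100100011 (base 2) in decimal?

Sum of powers of 2 for each 1-bit:
2^0 + 2^1 + 2^5 + 2^8 + 2^11 + 2^12 + 2^13 + 2^17 + 2^19
= 1 + 2 + 32 + 256 + 2048 + 4096 + 8192 + 131072 + 524288
= 669987



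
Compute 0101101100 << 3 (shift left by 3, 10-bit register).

Original: 0101101100 (decimal 364)
Shift left by 3 positions
Append 3 zeros on the right and drop the 3 high bits that overflow the 10-bit width
Result: 1101100000 (decimal 864)
Equivalent: 364 << 3 = 364 × 2^3 = 2912, truncated to 10 bits = 864



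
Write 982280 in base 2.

Using repeated division by 2:
982280 ÷ 2 = 491140 remainder 0
491140 ÷ 2 = 245570 remainder 0
245570 ÷ 2 = 122785 remainder 0
122785 ÷ 2 = 61392 remainder 1
61392 ÷ 2 = 30696 remainder 0
30696 ÷ 2 = 15348 remainder 0
15348 ÷ 2 = 7674 remainder 0
7674 ÷ 2 = 3837 remainder 0
3837 ÷ 2 = 1918 remainder 1
1918 ÷ 2 = 959 remainder 0
959 ÷ 2 = 479 remainder 1
479 ÷ 2 = 239 remainder 1
239 ÷ 2 = 119 remainder 1
119 ÷ 2 = 59 remainder 1
59 ÷ 2 = 29 remainder 1
29 ÷ 2 = 14 remainder 1
14 ÷ 2 = 7 remainder 0
7 ÷ 2 = 3 remainder 1
3 ÷ 2 = 1 remainder 1
1 ÷ 2 = 0 remainder 1
Reading remainders bottom to top: 11101111110100001000



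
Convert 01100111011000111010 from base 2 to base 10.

Sum of powers of 2 for each 1-bit:
2^1 + 2^3 + 2^4 + 2^5 + 2^9 + 2^10 + 2^12 + 2^13 + 2^14 + 2^17 + 2^18
= 2 + 8 + 16 + 32 + 512 + 1024 + 4096 + 8192 + 16384 + 131072 + 262144
= 423482



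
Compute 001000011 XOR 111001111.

XOR: 1 when bits differ
  001000011
^ 111001111
-----------
  110001100
Decimal: 67 ^ 463 = 396



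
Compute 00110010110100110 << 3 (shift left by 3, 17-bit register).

Original: 00110010110100110 (decimal 26022)
Shift left by 3 positions
Append 3 zeros on the right and drop the 3 high bits that overflow the 17-bit width
Result: 10010110100110000 (decimal 77104)
Equivalent: 26022 << 3 = 26022 × 2^3 = 208176, truncated to 17 bits = 77104



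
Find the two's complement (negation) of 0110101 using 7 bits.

Original: 0110101
Step 1 - Invert all bits: 1001010
Step 2 - Add 1: 1001011
Verification: 0110101 + 1001011 = 10000000; discarding the end carry (carry out of the top bit) leaves the 7-bit value 0000000, as required for x + (-x)



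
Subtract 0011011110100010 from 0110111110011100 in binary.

Method 1 - Direct subtraction (column by column from the right: bit − bit − borrow-in; if negative, add 2 and borrow 1 from the next column):
borrow: 0110111111000100
        0110111110011100
-       0011011110100010
------------------------
        0011011111111010

Method 2 - Add two's complement:
Two's complement of 0011011110100010: invert → 1100100001011101, add 1 → 1100100001011110
  0110111110011100
+ 1100100001011110
------------------
 10011011111111010  (end carry out of the top bit = 1)
Discarding the end carry: 0011011111111010
Decimal check:
  0110111110011100 = 16384 + 8192 + 2048 + 1024 + 512 + 256 + 128 + 16 + 8 + 4 = 28572
  0011011110100010 = 8192 + 4096 + 1024 + 512 + 256 + 128 + 32 + 2 = 14242
  28572 - 14242 = 14330, and 0011011111111010 = 8192 + 4096 + 1024 + 512 + 256 + 128 + 64 + 32 + 16 + 8 + 2 = 14330 ✓



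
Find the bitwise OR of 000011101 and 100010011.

OR: 1 when either bit is 1
  000011101
| 100010011
-----------
  100011111
Decimal: 29 | 275 = 287



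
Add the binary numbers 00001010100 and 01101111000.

Add column by column from the right: bit + bit + carry-in; write the sum mod 2, carry 1 when the sum is 2 or 3.
carry:  00011100000
        00001010100
+       01101111000
-------------------
       001111001100
(the carry out of the leftmost column, 0, becomes the leading bit)
Decimal check:
  00001010100 = 64 + 16 + 4 = 84
  01101111000 = 512 + 256 + 64 + 32 + 16 + 8 = 888
  84 + 888 = 972, and 001111001100 = 512 + 256 + 128 + 64 + 8 + 4 = 972 ✓



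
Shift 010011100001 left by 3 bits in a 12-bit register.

Original: 010011100001 (decimal 1249)
Shift left by 3 positions
Append 3 zeros on the right and drop the 3 high bits that overflow the 12-bit width
Result: 011100001000 (decimal 1800)
Equivalent: 1249 << 3 = 1249 × 2^3 = 9992, truncated to 12 bits = 1800



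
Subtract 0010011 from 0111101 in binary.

Method 1 - Direct subtraction (column by column from the right: bit − bit − borrow-in; if negative, add 2 and borrow 1 from the next column):
borrow: 0000100
        0111101
-       0010011
---------------
        0101010

Method 2 - Add two's complement:
Two's complement of 0010011: invert → 1101100, add 1 → 1101101
  0111101
+ 1101101
---------
 10101010  (end carry out of the top bit = 1)
Discarding the end carry: 0101010
Decimal check:
  0111101 = 32 + 16 + 8 + 4 + 1 = 61
  0010011 = 16 + 2 + 1 = 19
  61 - 19 = 42, and 0101010 = 32 + 8 + 2 = 42 ✓



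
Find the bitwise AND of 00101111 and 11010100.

AND: 1 only when both bits are 1
  00101111
& 11010100
----------
  00000100
Decimal: 47 & 212 = 4



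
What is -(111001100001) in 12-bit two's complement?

Original (sign bit 1, negative): 111001100001
Step 1 - Invert all bits: 000110011110
Step 2 - Add 1: 000110011111
Verification: 111001100001 + 000110011111 = 1000000000000; discarding the end carry (carry out of the top bit) leaves the 12-bit value 000000000000, as required for x + (-x)



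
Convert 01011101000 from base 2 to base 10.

Sum of powers of 2 for each 1-bit:
2^3 + 2^5 + 2^6 + 2^7 + 2^9
= 8 + 32 + 64 + 128 + 512
= 744



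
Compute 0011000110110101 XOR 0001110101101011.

XOR: 1 when bits differ
  0011000110110101
^ 0001110101101011
------------------
  0010110011011110
Decimal: 12725 ^ 7531 = 11486



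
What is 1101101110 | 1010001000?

OR: 1 when either bit is 1
  1101101110
| 1010001000
------------
  1111101110
Decimal: 878 | 648 = 1006



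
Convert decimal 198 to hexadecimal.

Using repeated division by 16 (digits 10–15 are A–F):
198 ÷ 16 = 12 remainder 6
12 ÷ 16 = 0 remainder 12 (C)
Reading remainders bottom to top: C6



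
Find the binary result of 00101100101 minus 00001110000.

Method 1 - Direct subtraction (column by column from the right: bit − bit − borrow-in; if negative, add 2 and borrow 1 from the next column):
borrow: 00111100000
        00101100101
-       00001110000
-------------------
        00011110101

Method 2 - Add two's complement:
Two's complement of 00001110000: invert → 11110001111, add 1 → 11110010000
  00101100101
+ 11110010000
-------------
 100011110101  (end carry out of the top bit = 1)
Discarding the end carry: 00011110101
Decimal check:
  00101100101 = 256 + 64 + 32 + 4 + 1 = 357
  00001110000 = 64 + 32 + 16 = 112
  357 - 112 = 245, and 00011110101 = 128 + 64 + 32 + 16 + 4 + 1 = 245 ✓



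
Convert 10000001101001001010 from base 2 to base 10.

Sum of powers of 2 for each 1-bit:
2^1 + 2^3 + 2^6 + 2^9 + 2^11 + 2^12 + 2^19
= 2 + 8 + 64 + 512 + 2048 + 4096 + 524288
= 531018



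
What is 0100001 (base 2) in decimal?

Sum of powers of 2 for each 1-bit:
2^0 + 2^5
= 1 + 32
= 33



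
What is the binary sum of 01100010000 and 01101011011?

Add column by column from the right: bit + bit + carry-in; write the sum mod 2, carry 1 when the sum is 2 or 3.
carry:  11000100000
        01100010000
+       01101011011
-------------------
       011001101011
(the carry out of the leftmost column, 0, becomes the leading bit)
Decimal check:
  01100010000 = 512 + 256 + 16 = 784
  01101011011 = 512 + 256 + 64 + 16 + 8 + 2 + 1 = 859
  784 + 859 = 1643, and 011001101011 = 1024 + 512 + 64 + 32 + 8 + 2 + 1 = 1643 ✓



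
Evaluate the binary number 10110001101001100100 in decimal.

Sum of powers of 2 for each 1-bit:
2^2 + 2^5 + 2^6 + 2^9 + 2^11 + 2^12 + 2^16 + 2^17 + 2^19
= 4 + 32 + 64 + 512 + 2048 + 4096 + 65536 + 131072 + 524288
= 727652



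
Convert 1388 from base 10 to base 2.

Using repeated division by 2:
1388 ÷ 2 = 694 remainder 0
694 ÷ 2 = 347 remainder 0
347 ÷ 2 = 173 remainder 1
173 ÷ 2 = 86 remainder 1
86 ÷ 2 = 43 remainder 0
43 ÷ 2 = 21 remainder 1
21 ÷ 2 = 10 remainder 1
10 ÷ 2 = 5 remainder 0
5 ÷ 2 = 2 remainder 1
2 ÷ 2 = 1 remainder 0
1 ÷ 2 = 0 remainder 1
Reading remainders bottom to top: 10101101100



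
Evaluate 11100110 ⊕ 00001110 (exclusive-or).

XOR: 1 when bits differ
  11100110
^ 00001110
----------
  11101000
Decimal: 230 ^ 14 = 232



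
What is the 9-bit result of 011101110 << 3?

Original: 011101110 (decimal 238)
Shift left by 3 positions
Append 3 zeros on the right and drop the 3 high bits that overflow the 9-bit width
Result: 101110000 (decimal 368)
Equivalent: 238 << 3 = 238 × 2^3 = 1904, truncated to 9 bits = 368



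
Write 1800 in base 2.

Using repeated division by 2:
1800 ÷ 2 = 900 remainder 0
900 ÷ 2 = 450 remainder 0
450 ÷ 2 = 225 remainder 0
225 ÷ 2 = 112 remainder 1
112 ÷ 2 = 56 remainder 0
56 ÷ 2 = 28 remainder 0
28 ÷ 2 = 14 remainder 0
14 ÷ 2 = 7 remainder 0
7 ÷ 2 = 3 remainder 1
3 ÷ 2 = 1 remainder 1
1 ÷ 2 = 0 remainder 1
Reading remainders bottom to top: 11100001000



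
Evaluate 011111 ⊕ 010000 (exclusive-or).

XOR: 1 when bits differ
  011111
^ 010000
--------
  001111
Decimal: 31 ^ 16 = 15



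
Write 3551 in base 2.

Using repeated division by 2:
3551 ÷ 2 = 1775 remainder 1
1775 ÷ 2 = 887 remainder 1
887 ÷ 2 = 443 remainder 1
443 ÷ 2 = 221 remainder 1
221 ÷ 2 = 110 remainder 1
110 ÷ 2 = 55 remainder 0
55 ÷ 2 = 27 remainder 1
27 ÷ 2 = 13 remainder 1
13 ÷ 2 = 6 remainder 1
6 ÷ 2 = 3 remainder 0
3 ÷ 2 = 1 remainder 1
1 ÷ 2 = 0 remainder 1
Reading remainders bottom to top: 110111011111



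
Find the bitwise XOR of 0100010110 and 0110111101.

XOR: 1 when bits differ
  0100010110
^ 0110111101
------------
  0010101011
Decimal: 278 ^ 445 = 171



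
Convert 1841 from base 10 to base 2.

Using repeated division by 2:
1841 ÷ 2 = 920 remainder 1
920 ÷ 2 = 460 remainder 0
460 ÷ 2 = 230 remainder 0
230 ÷ 2 = 115 remainder 0
115 ÷ 2 = 57 remainder 1
57 ÷ 2 = 28 remainder 1
28 ÷ 2 = 14 remainder 0
14 ÷ 2 = 7 remainder 0
7 ÷ 2 = 3 remainder 1
3 ÷ 2 = 1 remainder 1
1 ÷ 2 = 0 remainder 1
Reading remainders bottom to top: 11100110001



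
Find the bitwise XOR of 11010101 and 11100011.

XOR: 1 when bits differ
  11010101
^ 11100011
----------
  00110110
Decimal: 213 ^ 227 = 54



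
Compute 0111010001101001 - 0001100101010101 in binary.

Method 1 - Direct subtraction (column by column from the right: bit − bit − borrow-in; if negative, add 2 and borrow 1 from the next column):
borrow: 0011011000101000
        0111010001101001
-       0001100101010101
------------------------
        0101101100010100

Method 2 - Add two's complement:
Two's complement of 0001100101010101: invert → 1110011010101010, add 1 → 1110011010101011
  0111010001101001
+ 1110011010101011
------------------
 10101101100010100  (end carry out of the top bit = 1)
Discarding the end carry: 0101101100010100
Decimal check:
  0111010001101001 = 16384 + 8192 + 4096 + 1024 + 64 + 32 + 8 + 1 = 29801
  0001100101010101 = 4096 + 2048 + 256 + 64 + 16 + 4 + 1 = 6485
  29801 - 6485 = 23316, and 0101101100010100 = 16384 + 4096 + 2048 + 512 + 256 + 16 + 4 = 23316 ✓



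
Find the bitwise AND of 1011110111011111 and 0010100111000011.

AND: 1 only when both bits are 1
  1011110111011111
& 0010100111000011
------------------
  0010100111000011
Decimal: 48607 & 10691 = 10691



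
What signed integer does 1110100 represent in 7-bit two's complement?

Binary: 1110100
Sign bit: 1 (negative)
Invert: 0001011
Add 1:  0001100
Magnitude: 0001100 = 8 + 4 = 12
Value: -12



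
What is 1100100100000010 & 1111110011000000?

AND: 1 only when both bits are 1
  1100100100000010
& 1111110011000000
------------------
  1100100000000000
Decimal: 51458 & 64704 = 51200



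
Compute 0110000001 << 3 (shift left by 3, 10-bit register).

Original: 0110000001 (decimal 385)
Shift left by 3 positions
Append 3 zeros on the right and drop the 3 high bits that overflow the 10-bit width
Result: 0000001000 (decimal 8)
Equivalent: 385 << 3 = 385 × 2^3 = 3080, truncated to 10 bits = 8



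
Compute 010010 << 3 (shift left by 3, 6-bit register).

Original: 010010 (decimal 18)
Shift left by 3 positions
Append 3 zeros on the right and drop the 3 high bits that overflow the 6-bit width
Result: 010000 (decimal 16)
Equivalent: 18 << 3 = 18 × 2^3 = 144, truncated to 6 bits = 16



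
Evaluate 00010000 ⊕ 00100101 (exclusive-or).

XOR: 1 when bits differ
  00010000
^ 00100101
----------
  00110101
Decimal: 16 ^ 37 = 53



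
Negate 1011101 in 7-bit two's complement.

Original (sign bit 1, negative): 1011101
Step 1 - Invert all bits: 0100010
Step 2 - Add 1: 0100011
Verification: 1011101 + 0100011 = 10000000; discarding the end carry (carry out of the top bit) leaves the 7-bit value 0000000, as required for x + (-x)



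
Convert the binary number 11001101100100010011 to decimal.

Sum of powers of 2 for each 1-bit:
2^0 + 2^1 + 2^4 + 2^8 + 2^11 + 2^12 + 2^14 + 2^15 + 2^18 + 2^19
= 1 + 2 + 16 + 256 + 2048 + 4096 + 16384 + 32768 + 262144 + 524288
= 842003



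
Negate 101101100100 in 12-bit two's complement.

Original (sign bit 1, negative): 101101100100
Step 1 - Invert all bits: 010010011011
Step 2 - Add 1: 010010011100
Verification: 101101100100 + 010010011100 = 1000000000000; discarding the end carry (carry out of the top bit) leaves the 12-bit value 000000000000, as required for x + (-x)



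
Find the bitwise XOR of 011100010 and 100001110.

XOR: 1 when bits differ
  011100010
^ 100001110
-----------
  111101100
Decimal: 226 ^ 270 = 492



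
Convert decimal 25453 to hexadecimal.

Using repeated division by 16 (digits 10–15 are A–F):
25453 ÷ 16 = 1590 remainder 13 (D)
1590 ÷ 16 = 99 remainder 6
99 ÷ 16 = 6 remainder 3
6 ÷ 16 = 0 remainder 6
Reading remainders bottom to top: 636D



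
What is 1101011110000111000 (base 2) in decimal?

Sum of powers of 2 for each 1-bit:
2^3 + 2^4 + 2^5 + 2^10 + 2^11 + 2^12 + 2^13 + 2^15 + 2^17 + 2^18
= 8 + 16 + 32 + 1024 + 2048 + 4096 + 8192 + 32768 + 131072 + 262144
= 441400



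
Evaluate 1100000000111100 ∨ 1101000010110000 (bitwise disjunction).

OR: 1 when either bit is 1
  1100000000111100
| 1101000010110000
------------------
  1101000010111100
Decimal: 49212 | 53424 = 53436



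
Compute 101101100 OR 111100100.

OR: 1 when either bit is 1
  101101100
| 111100100
-----------
  111101100
Decimal: 364 | 484 = 492



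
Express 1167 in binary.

Using repeated division by 2:
1167 ÷ 2 = 583 remainder 1
583 ÷ 2 = 291 remainder 1
291 ÷ 2 = 145 remainder 1
145 ÷ 2 = 72 remainder 1
72 ÷ 2 = 36 remainder 0
36 ÷ 2 = 18 remainder 0
18 ÷ 2 = 9 remainder 0
9 ÷ 2 = 4 remainder 1
4 ÷ 2 = 2 remainder 0
2 ÷ 2 = 1 remainder 0
1 ÷ 2 = 0 remainder 1
Reading remainders bottom to top: 10010001111



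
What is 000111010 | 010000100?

OR: 1 when either bit is 1
  000111010
| 010000100
-----------
  010111110
Decimal: 58 | 132 = 190



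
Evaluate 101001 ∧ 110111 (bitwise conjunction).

AND: 1 only when both bits are 1
  101001
& 110111
--------
  100001
Decimal: 41 & 55 = 33



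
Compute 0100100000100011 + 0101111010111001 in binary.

Add column by column from the right: bit + bit + carry-in; write the sum mod 2, carry 1 when the sum is 2 or 3.
carry:  1011000001000110
        0100100000100011
+       0101111010111001
------------------------
       01010011011011100
(the carry out of the leftmost column, 0, becomes the leading bit)
Decimal check:
  0100100000100011 = 16384 + 2048 + 32 + 2 + 1 = 18467
  0101111010111001 = 16384 + 4096 + 2048 + 1024 + 512 + 128 + 32 + 16 + 8 + 1 = 24249
  18467 + 24249 = 42716, and 01010011011011100 = 32768 + 8192 + 1024 + 512 + 128 + 64 + 16 + 8 + 4 = 42716 ✓



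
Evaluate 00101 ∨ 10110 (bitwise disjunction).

OR: 1 when either bit is 1
  00101
| 10110
-------
  10111
Decimal: 5 | 22 = 23



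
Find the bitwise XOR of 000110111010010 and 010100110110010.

XOR: 1 when bits differ
  000110111010010
^ 010100110110010
-----------------
  010010001100000
Decimal: 3538 ^ 10674 = 9312



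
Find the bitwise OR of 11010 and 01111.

OR: 1 when either bit is 1
  11010
| 01111
-------
  11111
Decimal: 26 | 15 = 31



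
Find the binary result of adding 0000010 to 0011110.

Add column by column from the right: bit + bit + carry-in; write the sum mod 2, carry 1 when the sum is 2 or 3.
carry:  0111100
        0000010
+       0011110
---------------
       00100000
(the carry out of the leftmost column, 0, becomes the leading bit)
Decimal check:
  0000010 = 2
  0011110 = 16 + 8 + 4 + 2 = 30
  2 + 30 = 32, and 00100000 = 32 ✓



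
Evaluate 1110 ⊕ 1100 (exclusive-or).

XOR: 1 when bits differ
  1110
^ 1100
------
  0010
Decimal: 14 ^ 12 = 2



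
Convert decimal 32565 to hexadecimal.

Using repeated division by 16 (digits 10–15 are A–F):
32565 ÷ 16 = 2035 remainder 5
2035 ÷ 16 = 127 remainder 3
127 ÷ 16 = 7 remainder 15 (F)
7 ÷ 16 = 0 remainder 7
Reading remainders bottom to top: 7F35



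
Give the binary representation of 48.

Using repeated division by 2:
48 ÷ 2 = 24 remainder 0
24 ÷ 2 = 12 remainder 0
12 ÷ 2 = 6 remainder 0
6 ÷ 2 = 3 remainder 0
3 ÷ 2 = 1 remainder 1
1 ÷ 2 = 0 remainder 1
Reading remainders bottom to top: 110000



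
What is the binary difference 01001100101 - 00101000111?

Method 1 - Direct subtraction (column by column from the right: bit − bit − borrow-in; if negative, add 2 and borrow 1 from the next column):
borrow: 01000111100
        01001100101
-       00101000111
-------------------
        00100011110

Method 2 - Add two's complement:
Two's complement of 00101000111: invert → 11010111000, add 1 → 11010111001
  01001100101
+ 11010111001
-------------
 100100011110  (end carry out of the top bit = 1)
Discarding the end carry: 00100011110
Decimal check:
  01001100101 = 512 + 64 + 32 + 4 + 1 = 613
  00101000111 = 256 + 64 + 4 + 2 + 1 = 327
  613 - 327 = 286, and 00100011110 = 256 + 16 + 8 + 4 + 2 = 286 ✓



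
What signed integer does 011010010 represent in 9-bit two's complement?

Binary: 011010010
Sign bit: 0 (non-negative)
Read directly as an unsigned value:
011010010 = 128 + 64 + 16 + 2 = 210
Value: 210



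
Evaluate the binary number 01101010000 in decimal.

Sum of powers of 2 for each 1-bit:
2^4 + 2^6 + 2^8 + 2^9
= 16 + 64 + 256 + 512
= 848



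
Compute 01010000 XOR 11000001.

XOR: 1 when bits differ
  01010000
^ 11000001
----------
  10010001
Decimal: 80 ^ 193 = 145



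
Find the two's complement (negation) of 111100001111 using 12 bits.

Original (sign bit 1, negative): 111100001111
Step 1 - Invert all bits: 000011110000
Step 2 - Add 1: 000011110001
Verification: 111100001111 + 000011110001 = 1000000000000; discarding the end carry (carry out of the top bit) leaves the 12-bit value 000000000000, as required for x + (-x)



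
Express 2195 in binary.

Using repeated division by 2:
2195 ÷ 2 = 1097 remainder 1
1097 ÷ 2 = 548 remainder 1
548 ÷ 2 = 274 remainder 0
274 ÷ 2 = 137 remainder 0
137 ÷ 2 = 68 remainder 1
68 ÷ 2 = 34 remainder 0
34 ÷ 2 = 17 remainder 0
17 ÷ 2 = 8 remainder 1
8 ÷ 2 = 4 remainder 0
4 ÷ 2 = 2 remainder 0
2 ÷ 2 = 1 remainder 0
1 ÷ 2 = 0 remainder 1
Reading remainders bottom to top: 100010010011



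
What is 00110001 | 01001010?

OR: 1 when either bit is 1
  00110001
| 01001010
----------
  01111011
Decimal: 49 | 74 = 123



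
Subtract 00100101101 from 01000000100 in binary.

Method 1 - Direct subtraction (column by column from the right: bit − bit − borrow-in; if negative, add 2 and borrow 1 from the next column):
borrow: 01111111110
        01000000100
-       00100101101
-------------------
        00011010111

Method 2 - Add two's complement:
Two's complement of 00100101101: invert → 11011010010, add 1 → 11011010011
  01000000100
+ 11011010011
-------------
 100011010111  (end carry out of the top bit = 1)
Discarding the end carry: 00011010111
Decimal check:
  01000000100 = 512 + 4 = 516
  00100101101 = 256 + 32 + 8 + 4 + 1 = 301
  516 - 301 = 215, and 00011010111 = 128 + 64 + 16 + 4 + 2 + 1 = 215 ✓



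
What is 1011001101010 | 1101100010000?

OR: 1 when either bit is 1
  1011001101010
| 1101100010000
---------------
  1111101111010
Decimal: 5738 | 6928 = 8058



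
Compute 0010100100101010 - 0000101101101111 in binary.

Method 1 - Direct subtraction (column by column from the right: bit − bit − borrow-in; if negative, add 2 and borrow 1 from the next column):
borrow: 0011111111111110
        0010100100101010
-       0000101101101111
------------------------
        0001110110111011

Method 2 - Add two's complement:
Two's complement of 0000101101101111: invert → 1111010010010000, add 1 → 1111010010010001
  0010100100101010
+ 1111010010010001
------------------
 10001110110111011  (end carry out of the top bit = 1)
Discarding the end carry: 0001110110111011
Decimal check:
  0010100100101010 = 8192 + 2048 + 256 + 32 + 8 + 2 = 10538
  0000101101101111 = 2048 + 512 + 256 + 64 + 32 + 8 + 4 + 2 + 1 = 2927
  10538 - 2927 = 7611, and 0001110110111011 = 4096 + 2048 + 1024 + 256 + 128 + 32 + 16 + 8 + 2 + 1 = 7611 ✓



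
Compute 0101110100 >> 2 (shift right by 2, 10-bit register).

Original: 0101110100 (decimal 372)
Shift right by 2 positions
Drop the 2 low bits; fill with zeros on the left
Result: 0001011101 (decimal 93)
Equivalent: 372 >> 2 = 372 ÷ 2^2 = 93



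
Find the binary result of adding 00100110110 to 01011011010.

Add column by column from the right: bit + bit + carry-in; write the sum mod 2, carry 1 when the sum is 2 or 3.
carry:  11111111100
        00100110110
+       01011011010
-------------------
       010000010000
(the carry out of the leftmost column, 0, becomes the leading bit)
Decimal check:
  00100110110 = 256 + 32 + 16 + 4 + 2 = 310
  01011011010 = 512 + 128 + 64 + 16 + 8 + 2 = 730
  310 + 730 = 1040, and 010000010000 = 1024 + 16 = 1040 ✓



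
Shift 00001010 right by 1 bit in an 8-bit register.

Original: 00001010 (decimal 10)
Shift right by 1 position
Drop the 1 low bit; fill with zero on the left
Result: 00000101 (decimal 5)
Equivalent: 10 >> 1 = 10 ÷ 2^1 = 5



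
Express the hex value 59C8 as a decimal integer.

Expand by place value (powers of 16):
Digit values: C = 12
59C8 = 5 × 16^3 + 9 × 16^2 + 12 × 16^1 + 8 × 16^0
= 5 × 4096 + 9 × 256 + 12 × 16 + 8 × 1
= 20480 + 2304 + 192 + 8
= 22984



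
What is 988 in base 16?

Using repeated division by 16 (digits 10–15 are A–F):
988 ÷ 16 = 61 remainder 12 (C)
61 ÷ 16 = 3 remainder 13 (D)
3 ÷ 16 = 0 remainder 3
Reading remainders bottom to top: 3DC



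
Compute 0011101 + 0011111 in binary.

Add column by column from the right: bit + bit + carry-in; write the sum mod 2, carry 1 when the sum is 2 or 3.
carry:  0111110
        0011101
+       0011111
---------------
       00111100
(the carry out of the leftmost column, 0, becomes the leading bit)
Decimal check:
  0011101 = 16 + 8 + 4 + 1 = 29
  0011111 = 16 + 8 + 4 + 2 + 1 = 31
  29 + 31 = 60, and 00111100 = 32 + 16 + 8 + 4 = 60 ✓



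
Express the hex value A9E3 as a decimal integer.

Expand by place value (powers of 16):
Digit values: A = 10, E = 14
A9E3 = 10 × 16^3 + 9 × 16^2 + 14 × 16^1 + 3 × 16^0
= 10 × 4096 + 9 × 256 + 14 × 16 + 3 × 1
= 40960 + 2304 + 224 + 3
= 43491



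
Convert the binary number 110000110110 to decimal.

Sum of powers of 2 for each 1-bit:
2^1 + 2^2 + 2^4 + 2^5 + 2^10 + 2^11
= 2 + 4 + 16 + 32 + 1024 + 2048
= 3126



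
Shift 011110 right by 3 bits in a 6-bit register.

Original: 011110 (decimal 30)
Shift right by 3 positions
Drop the 3 low bits; fill with zeros on the left
Result: 000011 (decimal 3)
Equivalent: 30 >> 3 = 30 ÷ 2^3 = 3



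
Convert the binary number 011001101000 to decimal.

Sum of powers of 2 for each 1-bit:
2^3 + 2^5 + 2^6 + 2^9 + 2^10
= 8 + 32 + 64 + 512 + 1024
= 1640



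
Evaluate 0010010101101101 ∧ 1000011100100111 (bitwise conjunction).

AND: 1 only when both bits are 1
  0010010101101101
& 1000011100100111
------------------
  0000010100100101
Decimal: 9581 & 34599 = 1317



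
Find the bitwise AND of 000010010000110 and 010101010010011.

AND: 1 only when both bits are 1
  000010010000110
& 010101010010011
-----------------
  000000010000010
Decimal: 1158 & 10899 = 130



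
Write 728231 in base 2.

Using repeated division by 2:
728231 ÷ 2 = 364115 remainder 1
364115 ÷ 2 = 182057 remainder 1
182057 ÷ 2 = 91028 remainder 1
91028 ÷ 2 = 45514 remainder 0
45514 ÷ 2 = 22757 remainder 0
22757 ÷ 2 = 11378 remainder 1
11378 ÷ 2 = 5689 remainder 0
5689 ÷ 2 = 2844 remainder 1
2844 ÷ 2 = 1422 remainder 0
1422 ÷ 2 = 711 remainder 0
711 ÷ 2 = 355 remainder 1
355 ÷ 2 = 177 remainder 1
177 ÷ 2 = 88 remainder 1
88 ÷ 2 = 44 remainder 0
44 ÷ 2 = 22 remainder 0
22 ÷ 2 = 11 remainder 0
11 ÷ 2 = 5 remainder 1
5 ÷ 2 = 2 remainder 1
2 ÷ 2 = 1 remainder 0
1 ÷ 2 = 0 remainder 1
Reading remainders bottom to top: 10110001110010100111



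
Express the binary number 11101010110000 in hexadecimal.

Group into 4-bit nibbles from right:
  0011 = 3
  1010 = A
  1011 = B
  0000 = 0
Result: 3AB0



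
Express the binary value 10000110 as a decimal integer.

Sum of powers of 2 for each 1-bit:
2^1 + 2^2 + 2^7
= 2 + 4 + 128
= 134



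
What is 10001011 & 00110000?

AND: 1 only when both bits are 1
  10001011
& 00110000
----------
  00000000
Decimal: 139 & 48 = 0



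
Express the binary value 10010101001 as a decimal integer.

Sum of powers of 2 for each 1-bit:
2^0 + 2^3 + 2^5 + 2^7 + 2^10
= 1 + 8 + 32 + 128 + 1024
= 1193



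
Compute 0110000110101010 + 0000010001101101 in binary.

Add column by column from the right: bit + bit + carry-in; write the sum mod 2, carry 1 when the sum is 2 or 3.
carry:  0000001111010000
        0110000110101010
+       0000010001101101
------------------------
       00110011000010111
(the carry out of the leftmost column, 0, becomes the leading bit)
Decimal check:
  0110000110101010 = 16384 + 8192 + 256 + 128 + 32 + 8 + 2 = 25002
  0000010001101101 = 1024 + 64 + 32 + 8 + 4 + 1 = 1133
  25002 + 1133 = 26135, and 00110011000010111 = 16384 + 8192 + 1024 + 512 + 16 + 4 + 2 + 1 = 26135 ✓



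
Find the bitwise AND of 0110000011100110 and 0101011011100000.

AND: 1 only when both bits are 1
  0110000011100110
& 0101011011100000
------------------
  0100000011100000
Decimal: 24806 & 22240 = 16608



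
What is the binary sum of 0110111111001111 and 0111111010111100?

Add column by column from the right: bit + bit + carry-in; write the sum mod 2, carry 1 when the sum is 2 or 3.
carry:  1111111111111000
        0110111111001111
+       0111111010111100
------------------------
       01110111010001011
(the carry out of the leftmost column, 0, becomes the leading bit)
Decimal check:
  0110111111001111 = 16384 + 8192 + 2048 + 1024 + 512 + 256 + 128 + 64 + 8 + 4 + 2 + 1 = 28623
  0111111010111100 = 16384 + 8192 + 4096 + 2048 + 1024 + 512 + 128 + 32 + 16 + 8 + 4 = 32444
  28623 + 32444 = 61067, and 01110111010001011 = 32768 + 16384 + 8192 + 2048 + 1024 + 512 + 128 + 8 + 2 + 1 = 61067 ✓



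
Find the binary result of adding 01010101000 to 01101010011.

Add column by column from the right: bit + bit + carry-in; write the sum mod 2, carry 1 when the sum is 2 or 3.
carry:  10000000000
        01010101000
+       01101010011
-------------------
       010111111011
(the carry out of the leftmost column, 0, becomes the leading bit)
Decimal check:
  01010101000 = 512 + 128 + 32 + 8 = 680
  01101010011 = 512 + 256 + 64 + 16 + 2 + 1 = 851
  680 + 851 = 1531, and 010111111011 = 1024 + 256 + 128 + 64 + 32 + 16 + 8 + 2 + 1 = 1531 ✓



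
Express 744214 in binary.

Using repeated division by 2:
744214 ÷ 2 = 372107 remainder 0
372107 ÷ 2 = 186053 remainder 1
186053 ÷ 2 = 93026 remainder 1
93026 ÷ 2 = 46513 remainder 0
46513 ÷ 2 = 23256 remainder 1
23256 ÷ 2 = 11628 remainder 0
11628 ÷ 2 = 5814 remainder 0
5814 ÷ 2 = 2907 remainder 0
2907 ÷ 2 = 1453 remainder 1
1453 ÷ 2 = 726 remainder 1
726 ÷ 2 = 363 remainder 0
363 ÷ 2 = 181 remainder 1
181 ÷ 2 = 90 remainder 1
90 ÷ 2 = 45 remainder 0
45 ÷ 2 = 22 remainder 1
22 ÷ 2 = 11 remainder 0
11 ÷ 2 = 5 remainder 1
5 ÷ 2 = 2 remainder 1
2 ÷ 2 = 1 remainder 0
1 ÷ 2 = 0 remainder 1
Reading remainders bottom to top: 10110101101100010110



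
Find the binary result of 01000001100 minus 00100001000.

Method 1 - Direct subtraction (column by column from the right: bit − bit − borrow-in; if negative, add 2 and borrow 1 from the next column):
borrow: 01000000000
        01000001100
-       00100001000
-------------------
        00100000100

Method 2 - Add two's complement:
Two's complement of 00100001000: invert → 11011110111, add 1 → 11011111000
  01000001100
+ 11011111000
-------------
 100100000100  (end carry out of the top bit = 1)
Discarding the end carry: 00100000100
Decimal check:
  01000001100 = 512 + 8 + 4 = 524
  00100001000 = 256 + 8 = 264
  524 - 264 = 260, and 00100000100 = 256 + 4 = 260 ✓



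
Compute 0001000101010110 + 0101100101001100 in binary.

Add column by column from the right: bit + bit + carry-in; write the sum mod 2, carry 1 when the sum is 2 or 3.
carry:  0010001010111000
        0001000101010110
+       0101100101001100
------------------------
       00110101010100010
(the carry out of the leftmost column, 0, becomes the leading bit)
Decimal check:
  0001000101010110 = 4096 + 256 + 64 + 16 + 4 + 2 = 4438
  0101100101001100 = 16384 + 4096 + 2048 + 256 + 64 + 8 + 4 = 22860
  4438 + 22860 = 27298, and 00110101010100010 = 16384 + 8192 + 2048 + 512 + 128 + 32 + 2 = 27298 ✓



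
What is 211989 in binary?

Using repeated division by 2:
211989 ÷ 2 = 105994 remainder 1
105994 ÷ 2 = 52997 remainder 0
52997 ÷ 2 = 26498 remainder 1
26498 ÷ 2 = 13249 remainder 0
13249 ÷ 2 = 6624 remainder 1
6624 ÷ 2 = 3312 remainder 0
3312 ÷ 2 = 1656 remainder 0
1656 ÷ 2 = 828 remainder 0
828 ÷ 2 = 414 remainder 0
414 ÷ 2 = 207 remainder 0
207 ÷ 2 = 103 remainder 1
103 ÷ 2 = 51 remainder 1
51 ÷ 2 = 25 remainder 1
25 ÷ 2 = 12 remainder 1
12 ÷ 2 = 6 remainder 0
6 ÷ 2 = 3 remainder 0
3 ÷ 2 = 1 remainder 1
1 ÷ 2 = 0 remainder 1
Reading remainders bottom to top: 110011110000010101



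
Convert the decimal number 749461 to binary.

Using repeated division by 2:
749461 ÷ 2 = 374730 remainder 1
374730 ÷ 2 = 187365 remainder 0
187365 ÷ 2 = 93682 remainder 1
93682 ÷ 2 = 46841 remainder 0
46841 ÷ 2 = 23420 remainder 1
23420 ÷ 2 = 11710 remainder 0
11710 ÷ 2 = 5855 remainder 0
5855 ÷ 2 = 2927 remainder 1
2927 ÷ 2 = 1463 remainder 1
1463 ÷ 2 = 731 remainder 1
731 ÷ 2 = 365 remainder 1
365 ÷ 2 = 182 remainder 1
182 ÷ 2 = 91 remainder 0
91 ÷ 2 = 45 remainder 1
45 ÷ 2 = 22 remainder 1
22 ÷ 2 = 11 remainder 0
11 ÷ 2 = 5 remainder 1
5 ÷ 2 = 2 remainder 1
2 ÷ 2 = 1 remainder 0
1 ÷ 2 = 0 remainder 1
Reading remainders bottom to top: 10110110111110010101



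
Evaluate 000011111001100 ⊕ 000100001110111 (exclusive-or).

XOR: 1 when bits differ
  000011111001100
^ 000100001110111
-----------------
  000111110111011
Decimal: 1996 ^ 2167 = 4027



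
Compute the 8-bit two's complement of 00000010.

Original: 00000010
Step 1 - Invert all bits: 11111101
Step 2 - Add 1: 11111110
Verification: 00000010 + 11111110 = 100000000; discarding the end carry (carry out of the top bit) leaves the 8-bit value 00000000, as required for x + (-x)



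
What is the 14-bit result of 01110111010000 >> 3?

Original: 01110111010000 (decimal 7632)
Shift right by 3 positions
Drop the 3 low bits; fill with zeros on the left
Result: 00001110111010 (decimal 954)
Equivalent: 7632 >> 3 = 7632 ÷ 2^3 = 954



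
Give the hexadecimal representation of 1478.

Using repeated division by 16 (digits 10–15 are A–F):
1478 ÷ 16 = 92 remainder 6
92 ÷ 16 = 5 remainder 12 (C)
5 ÷ 16 = 0 remainder 5
Reading remainders bottom to top: 5C6



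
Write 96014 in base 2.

Using repeated division by 2:
96014 ÷ 2 = 48007 remainder 0
48007 ÷ 2 = 24003 remainder 1
24003 ÷ 2 = 12001 remainder 1
12001 ÷ 2 = 6000 remainder 1
6000 ÷ 2 = 3000 remainder 0
3000 ÷ 2 = 1500 remainder 0
1500 ÷ 2 = 750 remainder 0
750 ÷ 2 = 375 remainder 0
375 ÷ 2 = 187 remainder 1
187 ÷ 2 = 93 remainder 1
93 ÷ 2 = 46 remainder 1
46 ÷ 2 = 23 remainder 0
23 ÷ 2 = 11 remainder 1
11 ÷ 2 = 5 remainder 1
5 ÷ 2 = 2 remainder 1
2 ÷ 2 = 1 remainder 0
1 ÷ 2 = 0 remainder 1
Reading remainders bottom to top: 10111011100001110



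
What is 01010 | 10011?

OR: 1 when either bit is 1
  01010
| 10011
-------
  11011
Decimal: 10 | 19 = 27



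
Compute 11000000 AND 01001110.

AND: 1 only when both bits are 1
  11000000
& 01001110
----------
  01000000
Decimal: 192 & 78 = 64



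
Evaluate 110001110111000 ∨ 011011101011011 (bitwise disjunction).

OR: 1 when either bit is 1
  110001110111000
| 011011101011011
-----------------
  111011111111011
Decimal: 25528 | 14171 = 30715



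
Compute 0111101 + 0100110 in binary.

Add column by column from the right: bit + bit + carry-in; write the sum mod 2, carry 1 when the sum is 2 or 3.
carry:  1111000
        0111101
+       0100110
---------------
       01100011
(the carry out of the leftmost column, 0, becomes the leading bit)
Decimal check:
  0111101 = 32 + 16 + 8 + 4 + 1 = 61
  0100110 = 32 + 4 + 2 = 38
  61 + 38 = 99, and 01100011 = 64 + 32 + 2 + 1 = 99 ✓



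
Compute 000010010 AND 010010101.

AND: 1 only when both bits are 1
  000010010
& 010010101
-----------
  000010000
Decimal: 18 & 149 = 16



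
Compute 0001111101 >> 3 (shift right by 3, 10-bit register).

Original: 0001111101 (decimal 125)
Shift right by 3 positions
Drop the 3 low bits; fill with zeros on the left
Result: 0000001111 (decimal 15)
Equivalent: 125 >> 3 = 125 ÷ 2^3 = 15



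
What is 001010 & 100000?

AND: 1 only when both bits are 1
  001010
& 100000
--------
  000000
Decimal: 10 & 32 = 0



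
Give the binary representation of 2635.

Using repeated division by 2:
2635 ÷ 2 = 1317 remainder 1
1317 ÷ 2 = 658 remainder 1
658 ÷ 2 = 329 remainder 0
329 ÷ 2 = 164 remainder 1
164 ÷ 2 = 82 remainder 0
82 ÷ 2 = 41 remainder 0
41 ÷ 2 = 20 remainder 1
20 ÷ 2 = 10 remainder 0
10 ÷ 2 = 5 remainder 0
5 ÷ 2 = 2 remainder 1
2 ÷ 2 = 1 remainder 0
1 ÷ 2 = 0 remainder 1
Reading remainders bottom to top: 101001001011



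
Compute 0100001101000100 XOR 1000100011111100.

XOR: 1 when bits differ
  0100001101000100
^ 1000100011111100
------------------
  1100101110111000
Decimal: 17220 ^ 35068 = 52152



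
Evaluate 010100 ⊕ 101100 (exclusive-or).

XOR: 1 when bits differ
  010100
^ 101100
--------
  111000
Decimal: 20 ^ 44 = 56



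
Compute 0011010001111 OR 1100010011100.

OR: 1 when either bit is 1
  0011010001111
| 1100010011100
---------------
  1111010011111
Decimal: 1679 | 6300 = 7839



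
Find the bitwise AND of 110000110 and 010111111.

AND: 1 only when both bits are 1
  110000110
& 010111111
-----------
  010000110
Decimal: 390 & 191 = 134



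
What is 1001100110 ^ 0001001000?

XOR: 1 when bits differ
  1001100110
^ 0001001000
------------
  1000101110
Decimal: 614 ^ 72 = 558



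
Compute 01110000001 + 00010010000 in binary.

Add column by column from the right: bit + bit + carry-in; write the sum mod 2, carry 1 when the sum is 2 or 3.
carry:  11100000000
        01110000001
+       00010010000
-------------------
       010000010001
(the carry out of the leftmost column, 0, becomes the leading bit)
Decimal check:
  01110000001 = 512 + 256 + 128 + 1 = 897
  00010010000 = 128 + 16 = 144
  897 + 144 = 1041, and 010000010001 = 1024 + 16 + 1 = 1041 ✓



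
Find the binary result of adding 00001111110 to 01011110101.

Add column by column from the right: bit + bit + carry-in; write the sum mod 2, carry 1 when the sum is 2 or 3.
carry:  00111111000
        00001111110
+       01011110101
-------------------
       001101110011
(the carry out of the leftmost column, 0, becomes the leading bit)
Decimal check:
  00001111110 = 64 + 32 + 16 + 8 + 4 + 2 = 126
  01011110101 = 512 + 128 + 64 + 32 + 16 + 4 + 1 = 757
  126 + 757 = 883, and 001101110011 = 512 + 256 + 64 + 32 + 16 + 2 + 1 = 883 ✓



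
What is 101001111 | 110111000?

OR: 1 when either bit is 1
  101001111
| 110111000
-----------
  111111111
Decimal: 335 | 440 = 511



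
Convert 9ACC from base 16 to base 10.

Expand by place value (powers of 16):
Digit values: A = 10, C = 12
9ACC = 9 × 16^3 + 10 × 16^2 + 12 × 16^1 + 12 × 16^0
= 9 × 4096 + 10 × 256 + 12 × 16 + 12 × 1
= 36864 + 2560 + 192 + 12
= 39628



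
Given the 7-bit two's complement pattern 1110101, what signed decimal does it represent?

Binary: 1110101
Sign bit: 1 (negative)
Invert: 0001010
Add 1:  0001011
Magnitude: 0001011 = 8 + 2 + 1 = 11
Value: -11



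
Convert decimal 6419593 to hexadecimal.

Using repeated division by 16 (digits 10–15 are A–F):
6419593 ÷ 16 = 401224 remainder 9
401224 ÷ 16 = 25076 remainder 8
25076 ÷ 16 = 1567 remainder 4
1567 ÷ 16 = 97 remainder 15 (F)
97 ÷ 16 = 6 remainder 1
6 ÷ 16 = 0 remainder 6
Reading remainders bottom to top: 61F489



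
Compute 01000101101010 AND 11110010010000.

AND: 1 only when both bits are 1
  01000101101010
& 11110010010000
----------------
  01000000000000
Decimal: 4458 & 15504 = 4096



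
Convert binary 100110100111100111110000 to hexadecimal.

Group into 4-bit nibbles from right:
  1001 = 9
  1010 = A
  0111 = 7
  1001 = 9
  1111 = F
  0000 = 0
Result: 9A79F0



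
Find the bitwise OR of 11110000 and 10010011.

OR: 1 when either bit is 1
  11110000
| 10010011
----------
  11110011
Decimal: 240 | 147 = 243



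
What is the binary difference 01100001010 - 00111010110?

Method 1 - Direct subtraction (column by column from the right: bit − bit − borrow-in; if negative, add 2 and borrow 1 from the next column):
borrow: 01111101000
        01100001010
-       00111010110
-------------------
        00100110100

Method 2 - Add two's complement:
Two's complement of 00111010110: invert → 11000101001, add 1 → 11000101010
  01100001010
+ 11000101010
-------------
 100100110100  (end carry out of the top bit = 1)
Discarding the end carry: 00100110100
Decimal check:
  01100001010 = 512 + 256 + 8 + 2 = 778
  00111010110 = 256 + 128 + 64 + 16 + 4 + 2 = 470
  778 - 470 = 308, and 00100110100 = 256 + 32 + 16 + 4 = 308 ✓



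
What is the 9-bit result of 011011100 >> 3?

Original: 011011100 (decimal 220)
Shift right by 3 positions
Drop the 3 low bits; fill with zeros on the left
Result: 000011011 (decimal 27)
Equivalent: 220 >> 3 = 220 ÷ 2^3 = 27



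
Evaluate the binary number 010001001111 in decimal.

Sum of powers of 2 for each 1-bit:
2^0 + 2^1 + 2^2 + 2^3 + 2^6 + 2^10
= 1 + 2 + 4 + 8 + 64 + 1024
= 1103



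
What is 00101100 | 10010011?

OR: 1 when either bit is 1
  00101100
| 10010011
----------
  10111111
Decimal: 44 | 147 = 191



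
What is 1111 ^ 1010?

XOR: 1 when bits differ
  1111
^ 1010
------
  0101
Decimal: 15 ^ 10 = 5



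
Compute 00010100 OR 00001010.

OR: 1 when either bit is 1
  00010100
| 00001010
----------
  00011110
Decimal: 20 | 10 = 30

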